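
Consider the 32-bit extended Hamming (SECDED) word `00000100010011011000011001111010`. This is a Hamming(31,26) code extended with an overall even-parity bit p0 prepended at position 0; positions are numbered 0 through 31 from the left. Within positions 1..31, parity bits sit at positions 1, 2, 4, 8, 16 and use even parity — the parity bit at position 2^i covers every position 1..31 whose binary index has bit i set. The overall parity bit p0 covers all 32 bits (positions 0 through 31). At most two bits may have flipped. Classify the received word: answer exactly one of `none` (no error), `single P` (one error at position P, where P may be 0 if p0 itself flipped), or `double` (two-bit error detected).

single 11

s1: b1⊕b3⊕b5⊕b7⊕b9⊕b11⊕b13⊕b15⊕b17⊕b19⊕b21⊕b23⊕b25⊕b27⊕b29⊕b31 = 0⊕0⊕1⊕0⊕1⊕0⊕1⊕1⊕0⊕0⊕1⊕0⊕1⊕1⊕0⊕0 = 1
s2: b2⊕b3⊕b6⊕b7⊕b10⊕b11⊕b14⊕b15⊕b18⊕b19⊕b22⊕b23⊕b26⊕b27⊕b30⊕b31 = 0⊕0⊕0⊕0⊕0⊕0⊕0⊕1⊕0⊕0⊕1⊕0⊕1⊕1⊕1⊕0 = 1
s4: b4⊕b5⊕b6⊕b7⊕b12⊕b13⊕b14⊕b15⊕b20⊕b21⊕b22⊕b23⊕b28⊕b29⊕b30⊕b31 = 0⊕1⊕0⊕0⊕1⊕1⊕0⊕1⊕0⊕1⊕1⊕0⊕1⊕0⊕1⊕0 = 0
s8: b8⊕b9⊕b10⊕b11⊕b12⊕b13⊕b14⊕b15⊕b24⊕b25⊕b26⊕b27⊕b28⊕b29⊕b30⊕b31 = 0⊕1⊕0⊕0⊕1⊕1⊕0⊕1⊕0⊕1⊕1⊕1⊕1⊕0⊕1⊕0 = 1
s16: b16⊕b17⊕b18⊕b19⊕b20⊕b21⊕b22⊕b23⊕b24⊕b25⊕b26⊕b27⊕b28⊕b29⊕b30⊕b31 = 1⊕0⊕0⊕0⊕0⊕1⊕1⊕0⊕0⊕1⊕1⊕1⊕1⊕0⊕1⊕0 = 0
Syndrome (s16...s1) = 01011 → position 11.
Overall parity (XOR of all 32 bits, including p0): 0⊕0⊕0⊕0⊕0⊕1⊕0⊕0⊕0⊕1⊕0⊕0⊕1⊕1⊕0⊕1⊕1⊕0⊕0⊕0⊕0⊕1⊕1⊕0⊕0⊕1⊕1⊕1⊕1⊕0⊕1⊕0 = 1
Overall=1, syndrome position=11 → single-bit error at position 11.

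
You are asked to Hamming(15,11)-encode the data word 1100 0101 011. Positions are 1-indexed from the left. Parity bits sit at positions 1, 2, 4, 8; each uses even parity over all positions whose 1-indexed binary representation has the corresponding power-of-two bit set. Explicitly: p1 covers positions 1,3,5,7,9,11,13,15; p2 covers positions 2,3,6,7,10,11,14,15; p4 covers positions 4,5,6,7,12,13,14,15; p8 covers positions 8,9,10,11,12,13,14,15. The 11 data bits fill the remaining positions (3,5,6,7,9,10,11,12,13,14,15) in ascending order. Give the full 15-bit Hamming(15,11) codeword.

101010000101011

Place data bits at non-power-of-two positions: b3=1, b5=1, b6=0, b7=0, b9=0, b10=1, b11=0, b12=1, b13=0, b14=1, b15=1.
p1 = XOR of data positions {3,5,7,9,11,13,15} = 1⊕1⊕0⊕0⊕0⊕0⊕1 = 1
p2 = XOR of data positions {3,6,7,10,11,14,15} = 1⊕0⊕0⊕1⊕0⊕1⊕1 = 0
p4 = XOR of data positions {5,6,7,12,13,14,15} = 1⊕0⊕0⊕1⊕0⊕1⊕1 = 0
p8 = XOR of data positions {9,10,11,12,13,14,15} = 0⊕1⊕0⊕1⊕0⊕1⊕1 = 0
Codeword b1..b15 = 101010000101011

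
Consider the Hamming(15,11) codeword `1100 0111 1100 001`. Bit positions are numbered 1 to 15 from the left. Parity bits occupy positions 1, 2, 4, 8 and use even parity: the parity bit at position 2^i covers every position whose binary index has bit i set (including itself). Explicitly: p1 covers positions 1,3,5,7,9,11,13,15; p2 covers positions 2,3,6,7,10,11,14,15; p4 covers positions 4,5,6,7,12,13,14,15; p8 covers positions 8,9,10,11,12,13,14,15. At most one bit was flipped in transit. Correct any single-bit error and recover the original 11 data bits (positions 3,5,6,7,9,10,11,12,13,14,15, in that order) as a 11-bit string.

s1: b1⊕b3⊕b5⊕b7⊕b9⊕b11⊕b13⊕b15 = 1⊕0⊕0⊕1⊕1⊕0⊕0⊕1 = 0
s2: b2⊕b3⊕b6⊕b7⊕b10⊕b11⊕b14⊕b15 = 1⊕0⊕1⊕1⊕1⊕0⊕0⊕1 = 1
s4: b4⊕b5⊕b6⊕b7⊕b12⊕b13⊕b14⊕b15 = 0⊕0⊕1⊕1⊕0⊕0⊕0⊕1 = 1
s8: b8⊕b9⊕b10⊕b11⊕b12⊕b13⊕b14⊕b15 = 1⊕1⊕1⊕0⊕0⊕0⊕0⊕1 = 0
Syndrome (s8...s1) = 0110 → position 6.
Flip bit 6: corrected codeword = 110000111100001
Data bits at positions 3,5,6,7,9,10,11,12,13,14,15: 00011100001

00011100001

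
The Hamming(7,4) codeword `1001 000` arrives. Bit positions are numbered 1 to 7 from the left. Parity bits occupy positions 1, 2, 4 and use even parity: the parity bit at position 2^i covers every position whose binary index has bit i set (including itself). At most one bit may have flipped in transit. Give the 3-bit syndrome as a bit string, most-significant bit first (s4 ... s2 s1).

101

s1: b1⊕b3⊕b5⊕b7 = 1⊕0⊕0⊕0 = 1
s2: b2⊕b3⊕b6⊕b7 = 0⊕0⊕0⊕0 = 0
s4: b4⊕b5⊕b6⊕b7 = 1⊕0⊕0⊕0 = 1
Syndrome (s4...s1) = 101 → position 5.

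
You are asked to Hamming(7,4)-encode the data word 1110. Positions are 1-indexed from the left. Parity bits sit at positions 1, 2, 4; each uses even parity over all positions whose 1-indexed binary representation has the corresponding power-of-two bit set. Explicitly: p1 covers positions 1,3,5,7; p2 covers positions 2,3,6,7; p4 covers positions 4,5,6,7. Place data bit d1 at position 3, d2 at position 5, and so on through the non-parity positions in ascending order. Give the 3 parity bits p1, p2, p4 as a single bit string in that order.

000

Place data bits at non-power-of-two positions: b3=1, b5=1, b6=1, b7=0.
p1 = XOR of data positions {3,5,7} = 1⊕1⊕0 = 0
p2 = XOR of data positions {3,6,7} = 1⊕1⊕0 = 0
p4 = XOR of data positions {5,6,7} = 1⊕1⊕0 = 0
Parity bits p1,p2,p4 = 000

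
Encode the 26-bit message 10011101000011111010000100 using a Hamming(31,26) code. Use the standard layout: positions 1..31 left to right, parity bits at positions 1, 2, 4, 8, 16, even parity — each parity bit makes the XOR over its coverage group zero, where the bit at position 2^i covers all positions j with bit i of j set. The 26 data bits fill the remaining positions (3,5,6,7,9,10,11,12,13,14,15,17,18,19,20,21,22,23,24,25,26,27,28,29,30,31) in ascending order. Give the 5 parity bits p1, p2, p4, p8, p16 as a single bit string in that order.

00011

Place data bits at non-power-of-two positions: b3=1, b5=0, b6=0, b7=1, b9=1, b10=1, b11=0, b12=1, b13=0, b14=0, b15=0, b17=0, b18=1, b19=1, b20=1, b21=1, b22=1, b23=0, b24=1, b25=0, b26=0, b27=0, b28=0, b29=1, b30=0, b31=0.
p1 = XOR of data positions {3,5,7,9,11,13,15,17,19,21,23,25,27,29,31} = 1⊕0⊕1⊕1⊕0⊕0⊕0⊕0⊕1⊕1⊕0⊕0⊕0⊕1⊕0 = 0
p2 = XOR of data positions {3,6,7,10,11,14,15,18,19,22,23,26,27,30,31} = 1⊕0⊕1⊕1⊕0⊕0⊕0⊕1⊕1⊕1⊕0⊕0⊕0⊕0⊕0 = 0
p4 = XOR of data positions {5,6,7,12,13,14,15,20,21,22,23,28,29,30,31} = 0⊕0⊕1⊕1⊕0⊕0⊕0⊕1⊕1⊕1⊕0⊕0⊕1⊕0⊕0 = 0
p8 = XOR of data positions {9,10,11,12,13,14,15,24,25,26,27,28,29,30,31} = 1⊕1⊕0⊕1⊕0⊕0⊕0⊕1⊕0⊕0⊕0⊕0⊕1⊕0⊕0 = 1
p16 = XOR of data positions {17,18,19,20,21,22,23,24,25,26,27,28,29,30,31} = 0⊕1⊕1⊕1⊕1⊕1⊕0⊕1⊕0⊕0⊕0⊕0⊕1⊕0⊕0 = 1
Parity bits p1,p2,p4,p8,p16 = 00011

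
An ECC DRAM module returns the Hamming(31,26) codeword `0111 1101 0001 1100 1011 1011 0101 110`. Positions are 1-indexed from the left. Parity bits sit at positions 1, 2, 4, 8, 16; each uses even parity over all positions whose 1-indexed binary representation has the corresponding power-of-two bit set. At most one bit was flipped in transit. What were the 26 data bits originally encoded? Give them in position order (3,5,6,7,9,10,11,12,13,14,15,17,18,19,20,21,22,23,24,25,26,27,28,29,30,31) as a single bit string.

11100001110101110110101110

s1: b1⊕b3⊕b5⊕b7⊕b9⊕b11⊕b13⊕b15⊕b17⊕b19⊕b21⊕b23⊕b25⊕b27⊕b29⊕b31 = 0⊕1⊕1⊕0⊕0⊕0⊕1⊕0⊕1⊕1⊕1⊕1⊕0⊕0⊕1⊕0 = 0
s2: b2⊕b3⊕b6⊕b7⊕b10⊕b11⊕b14⊕b15⊕b18⊕b19⊕b22⊕b23⊕b26⊕b27⊕b30⊕b31 = 1⊕1⊕1⊕0⊕0⊕0⊕1⊕0⊕0⊕1⊕0⊕1⊕1⊕0⊕1⊕0 = 0
s4: b4⊕b5⊕b6⊕b7⊕b12⊕b13⊕b14⊕b15⊕b20⊕b21⊕b22⊕b23⊕b28⊕b29⊕b30⊕b31 = 1⊕1⊕1⊕0⊕1⊕1⊕1⊕0⊕1⊕1⊕0⊕1⊕1⊕1⊕1⊕0 = 0
s8: b8⊕b9⊕b10⊕b11⊕b12⊕b13⊕b14⊕b15⊕b24⊕b25⊕b26⊕b27⊕b28⊕b29⊕b30⊕b31 = 1⊕0⊕0⊕0⊕1⊕1⊕1⊕0⊕1⊕0⊕1⊕0⊕1⊕1⊕1⊕0 = 1
s16: b16⊕b17⊕b18⊕b19⊕b20⊕b21⊕b22⊕b23⊕b24⊕b25⊕b26⊕b27⊕b28⊕b29⊕b30⊕b31 = 0⊕1⊕0⊕1⊕1⊕1⊕0⊕1⊕1⊕0⊕1⊕0⊕1⊕1⊕1⊕0 = 0
Syndrome (s16...s1) = 01000 → position 8.
Flip bit 8: corrected codeword = 0111110000011100101110110101110
Data bits at positions 3,5,6,7,9,10,11,12,13,14,15,17,18,19,20,21,22,23,24,25,26,27,28,29,30,31: 11100001110101110110101110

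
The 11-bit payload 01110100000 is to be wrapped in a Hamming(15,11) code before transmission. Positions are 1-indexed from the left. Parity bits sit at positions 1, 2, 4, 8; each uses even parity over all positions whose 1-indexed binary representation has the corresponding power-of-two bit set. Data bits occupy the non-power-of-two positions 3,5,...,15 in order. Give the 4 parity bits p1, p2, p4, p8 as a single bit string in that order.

0111

Place data bits at non-power-of-two positions: b3=0, b5=1, b6=1, b7=1, b9=0, b10=1, b11=0, b12=0, b13=0, b14=0, b15=0.
p1 = XOR of data positions {3,5,7,9,11,13,15} = 0⊕1⊕1⊕0⊕0⊕0⊕0 = 0
p2 = XOR of data positions {3,6,7,10,11,14,15} = 0⊕1⊕1⊕1⊕0⊕0⊕0 = 1
p4 = XOR of data positions {5,6,7,12,13,14,15} = 1⊕1⊕1⊕0⊕0⊕0⊕0 = 1
p8 = XOR of data positions {9,10,11,12,13,14,15} = 0⊕1⊕0⊕0⊕0⊕0⊕0 = 1
Parity bits p1,p2,p4,p8 = 0111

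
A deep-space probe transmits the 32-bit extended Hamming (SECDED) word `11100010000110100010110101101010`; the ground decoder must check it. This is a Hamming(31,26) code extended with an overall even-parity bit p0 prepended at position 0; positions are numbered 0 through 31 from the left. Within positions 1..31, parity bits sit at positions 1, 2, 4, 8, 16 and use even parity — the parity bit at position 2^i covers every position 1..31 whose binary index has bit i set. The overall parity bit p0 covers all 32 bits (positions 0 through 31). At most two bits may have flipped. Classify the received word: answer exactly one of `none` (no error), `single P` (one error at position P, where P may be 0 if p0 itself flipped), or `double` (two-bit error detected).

single 9

s1: b1⊕b3⊕b5⊕b7⊕b9⊕b11⊕b13⊕b15⊕b17⊕b19⊕b21⊕b23⊕b25⊕b27⊕b29⊕b31 = 1⊕0⊕0⊕0⊕0⊕1⊕0⊕0⊕0⊕0⊕1⊕1⊕1⊕0⊕0⊕0 = 1
s2: b2⊕b3⊕b6⊕b7⊕b10⊕b11⊕b14⊕b15⊕b18⊕b19⊕b22⊕b23⊕b26⊕b27⊕b30⊕b31 = 1⊕0⊕1⊕0⊕0⊕1⊕1⊕0⊕1⊕0⊕0⊕1⊕1⊕0⊕1⊕0 = 0
s4: b4⊕b5⊕b6⊕b7⊕b12⊕b13⊕b14⊕b15⊕b20⊕b21⊕b22⊕b23⊕b28⊕b29⊕b30⊕b31 = 0⊕0⊕1⊕0⊕1⊕0⊕1⊕0⊕1⊕1⊕0⊕1⊕1⊕0⊕1⊕0 = 0
s8: b8⊕b9⊕b10⊕b11⊕b12⊕b13⊕b14⊕b15⊕b24⊕b25⊕b26⊕b27⊕b28⊕b29⊕b30⊕b31 = 0⊕0⊕0⊕1⊕1⊕0⊕1⊕0⊕0⊕1⊕1⊕0⊕1⊕0⊕1⊕0 = 1
s16: b16⊕b17⊕b18⊕b19⊕b20⊕b21⊕b22⊕b23⊕b24⊕b25⊕b26⊕b27⊕b28⊕b29⊕b30⊕b31 = 0⊕0⊕1⊕0⊕1⊕1⊕0⊕1⊕0⊕1⊕1⊕0⊕1⊕0⊕1⊕0 = 0
Syndrome (s16...s1) = 01001 → position 9.
Overall parity (XOR of all 32 bits, including p0): 1⊕1⊕1⊕0⊕0⊕0⊕1⊕0⊕0⊕0⊕0⊕1⊕1⊕0⊕1⊕0⊕0⊕0⊕1⊕0⊕1⊕1⊕0⊕1⊕0⊕1⊕1⊕0⊕1⊕0⊕1⊕0 = 1
Overall=1, syndrome position=9 → single-bit error at position 9.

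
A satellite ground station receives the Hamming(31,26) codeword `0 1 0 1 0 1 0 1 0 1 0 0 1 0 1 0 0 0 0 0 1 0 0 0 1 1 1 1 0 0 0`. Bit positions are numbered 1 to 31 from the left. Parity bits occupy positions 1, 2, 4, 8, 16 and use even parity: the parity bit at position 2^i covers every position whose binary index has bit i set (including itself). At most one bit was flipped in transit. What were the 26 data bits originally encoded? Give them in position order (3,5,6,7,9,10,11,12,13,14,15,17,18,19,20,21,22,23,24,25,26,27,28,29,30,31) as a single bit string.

00100100101100010001111000

s1: b1⊕b3⊕b5⊕b7⊕b9⊕b11⊕b13⊕b15⊕b17⊕b19⊕b21⊕b23⊕b25⊕b27⊕b29⊕b31 = 0⊕0⊕0⊕0⊕0⊕0⊕1⊕1⊕0⊕0⊕1⊕0⊕1⊕1⊕0⊕0 = 1
s2: b2⊕b3⊕b6⊕b7⊕b10⊕b11⊕b14⊕b15⊕b18⊕b19⊕b22⊕b23⊕b26⊕b27⊕b30⊕b31 = 1⊕0⊕1⊕0⊕1⊕0⊕0⊕1⊕0⊕0⊕0⊕0⊕1⊕1⊕0⊕0 = 0
s4: b4⊕b5⊕b6⊕b7⊕b12⊕b13⊕b14⊕b15⊕b20⊕b21⊕b22⊕b23⊕b28⊕b29⊕b30⊕b31 = 1⊕0⊕1⊕0⊕0⊕1⊕0⊕1⊕0⊕1⊕0⊕0⊕1⊕0⊕0⊕0 = 0
s8: b8⊕b9⊕b10⊕b11⊕b12⊕b13⊕b14⊕b15⊕b24⊕b25⊕b26⊕b27⊕b28⊕b29⊕b30⊕b31 = 1⊕0⊕1⊕0⊕0⊕1⊕0⊕1⊕0⊕1⊕1⊕1⊕1⊕0⊕0⊕0 = 0
s16: b16⊕b17⊕b18⊕b19⊕b20⊕b21⊕b22⊕b23⊕b24⊕b25⊕b26⊕b27⊕b28⊕b29⊕b30⊕b31 = 0⊕0⊕0⊕0⊕0⊕1⊕0⊕0⊕0⊕1⊕1⊕1⊕1⊕0⊕0⊕0 = 1
Syndrome (s16...s1) = 10001 → position 17.
Flip bit 17: corrected codeword = 0101010101001010100010001111000
Data bits at positions 3,5,6,7,9,10,11,12,13,14,15,17,18,19,20,21,22,23,24,25,26,27,28,29,30,31: 00100100101100010001111000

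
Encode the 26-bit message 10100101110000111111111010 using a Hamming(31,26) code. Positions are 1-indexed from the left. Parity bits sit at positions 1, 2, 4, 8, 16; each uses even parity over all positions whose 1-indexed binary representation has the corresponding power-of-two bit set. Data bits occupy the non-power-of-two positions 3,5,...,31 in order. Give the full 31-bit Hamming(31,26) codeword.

Place data bits at non-power-of-two positions: b3=1, b5=0, b6=1, b7=0, b9=0, b10=1, b11=0, b12=1, b13=1, b14=1, b15=0, b17=0, b18=0, b19=0, b20=1, b21=1, b22=1, b23=1, b24=1, b25=1, b26=1, b27=1, b28=1, b29=0, b30=1, b31=0.
p1 = XOR of data positions {3,5,7,9,11,13,15,17,19,21,23,25,27,29,31} = 1⊕0⊕0⊕0⊕0⊕1⊕0⊕0⊕0⊕1⊕1⊕1⊕1⊕0⊕0 = 0
p2 = XOR of data positions {3,6,7,10,11,14,15,18,19,22,23,26,27,30,31} = 1⊕1⊕0⊕1⊕0⊕1⊕0⊕0⊕0⊕1⊕1⊕1⊕1⊕1⊕0 = 1
p4 = XOR of data positions {5,6,7,12,13,14,15,20,21,22,23,28,29,30,31} = 0⊕1⊕0⊕1⊕1⊕1⊕0⊕1⊕1⊕1⊕1⊕1⊕0⊕1⊕0 = 0
p8 = XOR of data positions {9,10,11,12,13,14,15,24,25,26,27,28,29,30,31} = 0⊕1⊕0⊕1⊕1⊕1⊕0⊕1⊕1⊕1⊕1⊕1⊕0⊕1⊕0 = 0
p16 = XOR of data positions {17,18,19,20,21,22,23,24,25,26,27,28,29,30,31} = 0⊕0⊕0⊕1⊕1⊕1⊕1⊕1⊕1⊕1⊕1⊕1⊕0⊕1⊕0 = 0
Codeword b1..b31 = 0110010001011100000111111111010

0110010001011100000111111111010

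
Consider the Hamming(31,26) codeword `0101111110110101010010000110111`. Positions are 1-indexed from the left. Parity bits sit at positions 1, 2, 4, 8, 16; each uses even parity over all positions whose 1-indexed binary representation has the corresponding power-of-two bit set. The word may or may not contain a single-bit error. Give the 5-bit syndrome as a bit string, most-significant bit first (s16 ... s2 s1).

00000

s1: b1⊕b3⊕b5⊕b7⊕b9⊕b11⊕b13⊕b15⊕b17⊕b19⊕b21⊕b23⊕b25⊕b27⊕b29⊕b31 = 0⊕0⊕1⊕1⊕1⊕1⊕0⊕0⊕0⊕0⊕1⊕0⊕0⊕1⊕1⊕1 = 0
s2: b2⊕b3⊕b6⊕b7⊕b10⊕b11⊕b14⊕b15⊕b18⊕b19⊕b22⊕b23⊕b26⊕b27⊕b30⊕b31 = 1⊕0⊕1⊕1⊕0⊕1⊕1⊕0⊕1⊕0⊕0⊕0⊕1⊕1⊕1⊕1 = 0
s4: b4⊕b5⊕b6⊕b7⊕b12⊕b13⊕b14⊕b15⊕b20⊕b21⊕b22⊕b23⊕b28⊕b29⊕b30⊕b31 = 1⊕1⊕1⊕1⊕1⊕0⊕1⊕0⊕0⊕1⊕0⊕0⊕0⊕1⊕1⊕1 = 0
s8: b8⊕b9⊕b10⊕b11⊕b12⊕b13⊕b14⊕b15⊕b24⊕b25⊕b26⊕b27⊕b28⊕b29⊕b30⊕b31 = 1⊕1⊕0⊕1⊕1⊕0⊕1⊕0⊕0⊕0⊕1⊕1⊕0⊕1⊕1⊕1 = 0
s16: b16⊕b17⊕b18⊕b19⊕b20⊕b21⊕b22⊕b23⊕b24⊕b25⊕b26⊕b27⊕b28⊕b29⊕b30⊕b31 = 1⊕0⊕1⊕0⊕0⊕1⊕0⊕0⊕0⊕0⊕1⊕1⊕0⊕1⊕1⊕1 = 0
Syndrome (s16...s1) = 00000 → position 0 (no error).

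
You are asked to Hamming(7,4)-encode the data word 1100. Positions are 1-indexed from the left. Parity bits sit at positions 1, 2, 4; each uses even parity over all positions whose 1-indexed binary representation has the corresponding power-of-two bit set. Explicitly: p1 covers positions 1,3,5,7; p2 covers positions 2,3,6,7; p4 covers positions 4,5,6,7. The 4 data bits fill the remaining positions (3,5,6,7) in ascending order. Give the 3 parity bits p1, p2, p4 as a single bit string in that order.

011

Place data bits at non-power-of-two positions: b3=1, b5=1, b6=0, b7=0.
p1 = XOR of data positions {3,5,7} = 1⊕1⊕0 = 0
p2 = XOR of data positions {3,6,7} = 1⊕0⊕0 = 1
p4 = XOR of data positions {5,6,7} = 1⊕0⊕0 = 1
Parity bits p1,p2,p4 = 011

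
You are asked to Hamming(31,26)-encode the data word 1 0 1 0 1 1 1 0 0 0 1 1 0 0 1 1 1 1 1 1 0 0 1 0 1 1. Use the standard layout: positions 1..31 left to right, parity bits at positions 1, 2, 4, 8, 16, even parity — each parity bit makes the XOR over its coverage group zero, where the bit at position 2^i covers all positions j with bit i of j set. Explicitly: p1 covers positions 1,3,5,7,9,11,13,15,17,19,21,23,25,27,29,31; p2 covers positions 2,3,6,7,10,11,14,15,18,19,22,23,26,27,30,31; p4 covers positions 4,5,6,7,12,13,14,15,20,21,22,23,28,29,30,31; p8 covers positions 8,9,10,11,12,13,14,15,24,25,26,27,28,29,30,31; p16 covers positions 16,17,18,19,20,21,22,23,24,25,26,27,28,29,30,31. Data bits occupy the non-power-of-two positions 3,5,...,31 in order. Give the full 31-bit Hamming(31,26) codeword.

1111010111100010100111111001011

Place data bits at non-power-of-two positions: b3=1, b5=0, b6=1, b7=0, b9=1, b10=1, b11=1, b12=0, b13=0, b14=0, b15=1, b17=1, b18=0, b19=0, b20=1, b21=1, b22=1, b23=1, b24=1, b25=1, b26=0, b27=0, b28=1, b29=0, b30=1, b31=1.
p1 = XOR of data positions {3,5,7,9,11,13,15,17,19,21,23,25,27,29,31} = 1⊕0⊕0⊕1⊕1⊕0⊕1⊕1⊕0⊕1⊕1⊕1⊕0⊕0⊕1 = 1
p2 = XOR of data positions {3,6,7,10,11,14,15,18,19,22,23,26,27,30,31} = 1⊕1⊕0⊕1⊕1⊕0⊕1⊕0⊕0⊕1⊕1⊕0⊕0⊕1⊕1 = 1
p4 = XOR of data positions {5,6,7,12,13,14,15,20,21,22,23,28,29,30,31} = 0⊕1⊕0⊕0⊕0⊕0⊕1⊕1⊕1⊕1⊕1⊕1⊕0⊕1⊕1 = 1
p8 = XOR of data positions {9,10,11,12,13,14,15,24,25,26,27,28,29,30,31} = 1⊕1⊕1⊕0⊕0⊕0⊕1⊕1⊕1⊕0⊕0⊕1⊕0⊕1⊕1 = 1
p16 = XOR of data positions {17,18,19,20,21,22,23,24,25,26,27,28,29,30,31} = 1⊕0⊕0⊕1⊕1⊕1⊕1⊕1⊕1⊕0⊕0⊕1⊕0⊕1⊕1 = 0
Codeword b1..b31 = 1111010111100010100111111001011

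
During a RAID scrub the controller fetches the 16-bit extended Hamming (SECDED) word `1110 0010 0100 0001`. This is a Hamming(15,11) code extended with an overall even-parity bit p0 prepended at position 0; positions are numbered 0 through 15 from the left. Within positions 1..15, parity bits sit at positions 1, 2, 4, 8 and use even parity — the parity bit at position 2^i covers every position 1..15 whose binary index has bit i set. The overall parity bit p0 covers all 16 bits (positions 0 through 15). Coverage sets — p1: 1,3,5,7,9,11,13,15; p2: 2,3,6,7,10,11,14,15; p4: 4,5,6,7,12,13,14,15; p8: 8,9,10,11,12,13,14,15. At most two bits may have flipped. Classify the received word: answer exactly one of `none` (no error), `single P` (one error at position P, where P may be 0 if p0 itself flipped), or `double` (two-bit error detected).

s1: b1⊕b3⊕b5⊕b7⊕b9⊕b11⊕b13⊕b15 = 1⊕0⊕0⊕0⊕1⊕0⊕0⊕1 = 1
s2: b2⊕b3⊕b6⊕b7⊕b10⊕b11⊕b14⊕b15 = 1⊕0⊕1⊕0⊕0⊕0⊕0⊕1 = 1
s4: b4⊕b5⊕b6⊕b7⊕b12⊕b13⊕b14⊕b15 = 0⊕0⊕1⊕0⊕0⊕0⊕0⊕1 = 0
s8: b8⊕b9⊕b10⊕b11⊕b12⊕b13⊕b14⊕b15 = 0⊕1⊕0⊕0⊕0⊕0⊕0⊕1 = 0
Syndrome (s8...s1) = 0011 → position 3.
Overall parity (XOR of all 16 bits, including p0): 1⊕1⊕1⊕0⊕0⊕0⊕1⊕0⊕0⊕1⊕0⊕0⊕0⊕0⊕0⊕1 = 0
Overall=0, syndrome position=3 → double-bit error detected (uncorrectable).

double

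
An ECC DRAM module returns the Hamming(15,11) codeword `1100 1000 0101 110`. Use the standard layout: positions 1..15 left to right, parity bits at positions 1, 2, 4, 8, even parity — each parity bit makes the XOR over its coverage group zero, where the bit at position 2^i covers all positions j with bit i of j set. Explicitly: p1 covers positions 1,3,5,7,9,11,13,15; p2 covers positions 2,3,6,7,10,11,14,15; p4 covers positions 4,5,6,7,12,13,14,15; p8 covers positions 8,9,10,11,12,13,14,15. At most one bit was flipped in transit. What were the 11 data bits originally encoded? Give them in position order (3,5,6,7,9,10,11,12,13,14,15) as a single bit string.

11000101110

s1: b1⊕b3⊕b5⊕b7⊕b9⊕b11⊕b13⊕b15 = 1⊕0⊕1⊕0⊕0⊕0⊕1⊕0 = 1
s2: b2⊕b3⊕b6⊕b7⊕b10⊕b11⊕b14⊕b15 = 1⊕0⊕0⊕0⊕1⊕0⊕1⊕0 = 1
s4: b4⊕b5⊕b6⊕b7⊕b12⊕b13⊕b14⊕b15 = 0⊕1⊕0⊕0⊕1⊕1⊕1⊕0 = 0
s8: b8⊕b9⊕b10⊕b11⊕b12⊕b13⊕b14⊕b15 = 0⊕0⊕1⊕0⊕1⊕1⊕1⊕0 = 0
Syndrome (s8...s1) = 0011 → position 3.
Flip bit 3: corrected codeword = 111010000101110
Data bits at positions 3,5,6,7,9,10,11,12,13,14,15: 11000101110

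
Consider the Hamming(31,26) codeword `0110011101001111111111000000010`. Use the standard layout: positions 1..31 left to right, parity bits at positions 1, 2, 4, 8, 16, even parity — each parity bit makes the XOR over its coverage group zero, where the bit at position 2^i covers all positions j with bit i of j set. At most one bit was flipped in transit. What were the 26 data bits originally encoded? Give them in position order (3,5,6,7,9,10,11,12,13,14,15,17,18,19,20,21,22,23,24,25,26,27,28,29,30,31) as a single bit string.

10100100111111111000000010

s1: b1⊕b3⊕b5⊕b7⊕b9⊕b11⊕b13⊕b15⊕b17⊕b19⊕b21⊕b23⊕b25⊕b27⊕b29⊕b31 = 0⊕1⊕0⊕1⊕0⊕0⊕1⊕1⊕1⊕1⊕1⊕0⊕0⊕0⊕0⊕0 = 1
s2: b2⊕b3⊕b6⊕b7⊕b10⊕b11⊕b14⊕b15⊕b18⊕b19⊕b22⊕b23⊕b26⊕b27⊕b30⊕b31 = 1⊕1⊕1⊕1⊕1⊕0⊕1⊕1⊕1⊕1⊕1⊕0⊕0⊕0⊕1⊕0 = 1
s4: b4⊕b5⊕b6⊕b7⊕b12⊕b13⊕b14⊕b15⊕b20⊕b21⊕b22⊕b23⊕b28⊕b29⊕b30⊕b31 = 0⊕0⊕1⊕1⊕0⊕1⊕1⊕1⊕1⊕1⊕1⊕0⊕0⊕0⊕1⊕0 = 1
s8: b8⊕b9⊕b10⊕b11⊕b12⊕b13⊕b14⊕b15⊕b24⊕b25⊕b26⊕b27⊕b28⊕b29⊕b30⊕b31 = 1⊕0⊕1⊕0⊕0⊕1⊕1⊕1⊕0⊕0⊕0⊕0⊕0⊕0⊕1⊕0 = 0
s16: b16⊕b17⊕b18⊕b19⊕b20⊕b21⊕b22⊕b23⊕b24⊕b25⊕b26⊕b27⊕b28⊕b29⊕b30⊕b31 = 1⊕1⊕1⊕1⊕1⊕1⊕1⊕0⊕0⊕0⊕0⊕0⊕0⊕0⊕1⊕0 = 0
Syndrome (s16...s1) = 00111 → position 7.
Flip bit 7: corrected codeword = 0110010101001111111111000000010
Data bits at positions 3,5,6,7,9,10,11,12,13,14,15,17,18,19,20,21,22,23,24,25,26,27,28,29,30,31: 10100100111111111000000010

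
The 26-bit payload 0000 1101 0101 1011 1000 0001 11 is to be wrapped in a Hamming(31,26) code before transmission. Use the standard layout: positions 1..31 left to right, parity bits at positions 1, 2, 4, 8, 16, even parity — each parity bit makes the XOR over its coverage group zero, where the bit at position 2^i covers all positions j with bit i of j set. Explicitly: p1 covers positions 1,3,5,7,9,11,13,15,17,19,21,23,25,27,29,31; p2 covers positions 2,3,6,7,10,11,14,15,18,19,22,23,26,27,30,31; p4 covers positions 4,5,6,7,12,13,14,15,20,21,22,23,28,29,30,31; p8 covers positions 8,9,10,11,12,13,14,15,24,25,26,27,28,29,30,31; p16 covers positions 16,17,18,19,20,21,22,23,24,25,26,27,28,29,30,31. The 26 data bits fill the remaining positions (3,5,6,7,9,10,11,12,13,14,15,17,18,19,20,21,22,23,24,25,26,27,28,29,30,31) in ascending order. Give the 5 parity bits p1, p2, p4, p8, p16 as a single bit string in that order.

10010

Place data bits at non-power-of-two positions: b3=0, b5=0, b6=0, b7=0, b9=1, b10=1, b11=0, b12=1, b13=0, b14=1, b15=0, b17=1, b18=1, b19=0, b20=1, b21=1, b22=1, b23=0, b24=0, b25=0, b26=0, b27=0, b28=0, b29=1, b30=1, b31=1.
p1 = XOR of data positions {3,5,7,9,11,13,15,17,19,21,23,25,27,29,31} = 0⊕0⊕0⊕1⊕0⊕0⊕0⊕1⊕0⊕1⊕0⊕0⊕0⊕1⊕1 = 1
p2 = XOR of data positions {3,6,7,10,11,14,15,18,19,22,23,26,27,30,31} = 0⊕0⊕0⊕1⊕0⊕1⊕0⊕1⊕0⊕1⊕0⊕0⊕0⊕1⊕1 = 0
p4 = XOR of data positions {5,6,7,12,13,14,15,20,21,22,23,28,29,30,31} = 0⊕0⊕0⊕1⊕0⊕1⊕0⊕1⊕1⊕1⊕0⊕0⊕1⊕1⊕1 = 0
p8 = XOR of data positions {9,10,11,12,13,14,15,24,25,26,27,28,29,30,31} = 1⊕1⊕0⊕1⊕0⊕1⊕0⊕0⊕0⊕0⊕0⊕0⊕1⊕1⊕1 = 1
p16 = XOR of data positions {17,18,19,20,21,22,23,24,25,26,27,28,29,30,31} = 1⊕1⊕0⊕1⊕1⊕1⊕0⊕0⊕0⊕0⊕0⊕0⊕1⊕1⊕1 = 0
Parity bits p1,p2,p4,p8,p16 = 10010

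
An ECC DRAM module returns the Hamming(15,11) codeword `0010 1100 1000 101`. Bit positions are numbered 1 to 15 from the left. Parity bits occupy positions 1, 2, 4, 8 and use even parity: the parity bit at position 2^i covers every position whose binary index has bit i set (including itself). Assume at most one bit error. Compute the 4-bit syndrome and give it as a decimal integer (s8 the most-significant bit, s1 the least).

11

s1: b1⊕b3⊕b5⊕b7⊕b9⊕b11⊕b13⊕b15 = 0⊕1⊕1⊕0⊕1⊕0⊕1⊕1 = 1
s2: b2⊕b3⊕b6⊕b7⊕b10⊕b11⊕b14⊕b15 = 0⊕1⊕1⊕0⊕0⊕0⊕0⊕1 = 1
s4: b4⊕b5⊕b6⊕b7⊕b12⊕b13⊕b14⊕b15 = 0⊕1⊕1⊕0⊕0⊕1⊕0⊕1 = 0
s8: b8⊕b9⊕b10⊕b11⊕b12⊕b13⊕b14⊕b15 = 0⊕1⊕0⊕0⊕0⊕1⊕0⊕1 = 1
Syndrome (s8...s1) = 1011 → position 11.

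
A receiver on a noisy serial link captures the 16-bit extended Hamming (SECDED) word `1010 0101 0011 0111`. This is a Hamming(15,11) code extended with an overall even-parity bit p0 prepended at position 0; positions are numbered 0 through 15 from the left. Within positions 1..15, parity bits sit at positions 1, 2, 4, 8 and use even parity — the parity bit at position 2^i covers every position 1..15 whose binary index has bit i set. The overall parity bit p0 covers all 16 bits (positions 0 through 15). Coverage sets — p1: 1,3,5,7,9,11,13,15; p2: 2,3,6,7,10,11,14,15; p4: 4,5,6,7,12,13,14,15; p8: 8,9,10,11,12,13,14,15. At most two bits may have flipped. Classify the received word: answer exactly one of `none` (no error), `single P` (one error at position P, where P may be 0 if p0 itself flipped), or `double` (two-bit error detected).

s1: b1⊕b3⊕b5⊕b7⊕b9⊕b11⊕b13⊕b15 = 0⊕0⊕1⊕1⊕0⊕1⊕1⊕1 = 1
s2: b2⊕b3⊕b6⊕b7⊕b10⊕b11⊕b14⊕b15 = 1⊕0⊕0⊕1⊕1⊕1⊕1⊕1 = 0
s4: b4⊕b5⊕b6⊕b7⊕b12⊕b13⊕b14⊕b15 = 0⊕1⊕0⊕1⊕0⊕1⊕1⊕1 = 1
s8: b8⊕b9⊕b10⊕b11⊕b12⊕b13⊕b14⊕b15 = 0⊕0⊕1⊕1⊕0⊕1⊕1⊕1 = 1
Syndrome (s8...s1) = 1101 → position 13.
Overall parity (XOR of all 16 bits, including p0): 1⊕0⊕1⊕0⊕0⊕1⊕0⊕1⊕0⊕0⊕1⊕1⊕0⊕1⊕1⊕1 = 1
Overall=1, syndrome position=13 → single-bit error at position 13.

single 13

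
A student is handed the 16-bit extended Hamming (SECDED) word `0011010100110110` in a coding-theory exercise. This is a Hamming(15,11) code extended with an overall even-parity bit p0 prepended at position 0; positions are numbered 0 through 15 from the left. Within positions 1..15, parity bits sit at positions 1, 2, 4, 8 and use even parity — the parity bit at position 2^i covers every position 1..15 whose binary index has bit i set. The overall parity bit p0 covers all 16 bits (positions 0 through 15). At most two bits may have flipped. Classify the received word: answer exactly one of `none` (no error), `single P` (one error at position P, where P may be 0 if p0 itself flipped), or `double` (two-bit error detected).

s1: b1⊕b3⊕b5⊕b7⊕b9⊕b11⊕b13⊕b15 = 0⊕1⊕1⊕1⊕0⊕1⊕1⊕0 = 1
s2: b2⊕b3⊕b6⊕b7⊕b10⊕b11⊕b14⊕b15 = 1⊕1⊕0⊕1⊕1⊕1⊕1⊕0 = 0
s4: b4⊕b5⊕b6⊕b7⊕b12⊕b13⊕b14⊕b15 = 0⊕1⊕0⊕1⊕0⊕1⊕1⊕0 = 0
s8: b8⊕b9⊕b10⊕b11⊕b12⊕b13⊕b14⊕b15 = 0⊕0⊕1⊕1⊕0⊕1⊕1⊕0 = 0
Syndrome (s8...s1) = 0001 → position 1.
Overall parity (XOR of all 16 bits, including p0): 0⊕0⊕1⊕1⊕0⊕1⊕0⊕1⊕0⊕0⊕1⊕1⊕0⊕1⊕1⊕0 = 0
Overall=0, syndrome position=1 → double-bit error detected (uncorrectable).

double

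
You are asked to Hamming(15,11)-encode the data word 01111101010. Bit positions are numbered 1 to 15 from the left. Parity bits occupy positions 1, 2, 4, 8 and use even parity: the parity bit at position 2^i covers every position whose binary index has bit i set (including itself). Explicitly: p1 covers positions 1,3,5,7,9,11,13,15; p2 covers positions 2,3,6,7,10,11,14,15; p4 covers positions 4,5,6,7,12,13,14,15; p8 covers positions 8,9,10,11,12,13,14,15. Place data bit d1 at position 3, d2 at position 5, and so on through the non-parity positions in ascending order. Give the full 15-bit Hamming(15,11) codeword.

100111101101010

Place data bits at non-power-of-two positions: b3=0, b5=1, b6=1, b7=1, b9=1, b10=1, b11=0, b12=1, b13=0, b14=1, b15=0.
p1 = XOR of data positions {3,5,7,9,11,13,15} = 0⊕1⊕1⊕1⊕0⊕0⊕0 = 1
p2 = XOR of data positions {3,6,7,10,11,14,15} = 0⊕1⊕1⊕1⊕0⊕1⊕0 = 0
p4 = XOR of data positions {5,6,7,12,13,14,15} = 1⊕1⊕1⊕1⊕0⊕1⊕0 = 1
p8 = XOR of data positions {9,10,11,12,13,14,15} = 1⊕1⊕0⊕1⊕0⊕1⊕0 = 0
Codeword b1..b15 = 100111101101010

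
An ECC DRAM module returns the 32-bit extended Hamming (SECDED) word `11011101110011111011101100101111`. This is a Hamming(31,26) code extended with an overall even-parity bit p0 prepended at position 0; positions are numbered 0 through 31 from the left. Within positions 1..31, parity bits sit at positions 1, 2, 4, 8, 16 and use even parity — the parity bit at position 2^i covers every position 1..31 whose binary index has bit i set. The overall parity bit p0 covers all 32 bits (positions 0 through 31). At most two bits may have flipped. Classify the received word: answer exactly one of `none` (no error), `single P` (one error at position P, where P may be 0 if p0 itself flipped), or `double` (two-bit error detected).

s1: b1⊕b3⊕b5⊕b7⊕b9⊕b11⊕b13⊕b15⊕b17⊕b19⊕b21⊕b23⊕b25⊕b27⊕b29⊕b31 = 1⊕1⊕1⊕1⊕1⊕0⊕1⊕1⊕0⊕1⊕0⊕1⊕0⊕0⊕1⊕1 = 1
s2: b2⊕b3⊕b6⊕b7⊕b10⊕b11⊕b14⊕b15⊕b18⊕b19⊕b22⊕b23⊕b26⊕b27⊕b30⊕b31 = 0⊕1⊕0⊕1⊕0⊕0⊕1⊕1⊕1⊕1⊕1⊕1⊕1⊕0⊕1⊕1 = 1
s4: b4⊕b5⊕b6⊕b7⊕b12⊕b13⊕b14⊕b15⊕b20⊕b21⊕b22⊕b23⊕b28⊕b29⊕b30⊕b31 = 1⊕1⊕0⊕1⊕1⊕1⊕1⊕1⊕1⊕0⊕1⊕1⊕1⊕1⊕1⊕1 = 0
s8: b8⊕b9⊕b10⊕b11⊕b12⊕b13⊕b14⊕b15⊕b24⊕b25⊕b26⊕b27⊕b28⊕b29⊕b30⊕b31 = 1⊕1⊕0⊕0⊕1⊕1⊕1⊕1⊕0⊕0⊕1⊕0⊕1⊕1⊕1⊕1 = 1
s16: b16⊕b17⊕b18⊕b19⊕b20⊕b21⊕b22⊕b23⊕b24⊕b25⊕b26⊕b27⊕b28⊕b29⊕b30⊕b31 = 1⊕0⊕1⊕1⊕1⊕0⊕1⊕1⊕0⊕0⊕1⊕0⊕1⊕1⊕1⊕1 = 1
Syndrome (s16...s1) = 11011 → position 27.
Overall parity (XOR of all 32 bits, including p0): 1⊕1⊕0⊕1⊕1⊕1⊕0⊕1⊕1⊕1⊕0⊕0⊕1⊕1⊕1⊕1⊕1⊕0⊕1⊕1⊕1⊕0⊕1⊕1⊕0⊕0⊕1⊕0⊕1⊕1⊕1⊕1 = 1
Overall=1, syndrome position=27 → single-bit error at position 27.

single 27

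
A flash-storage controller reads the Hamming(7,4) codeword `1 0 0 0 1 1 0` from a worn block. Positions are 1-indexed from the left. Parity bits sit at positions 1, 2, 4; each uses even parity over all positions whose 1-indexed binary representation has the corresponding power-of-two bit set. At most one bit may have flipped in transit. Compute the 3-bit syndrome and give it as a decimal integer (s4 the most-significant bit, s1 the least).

2

s1: b1⊕b3⊕b5⊕b7 = 1⊕0⊕1⊕0 = 0
s2: b2⊕b3⊕b6⊕b7 = 0⊕0⊕1⊕0 = 1
s4: b4⊕b5⊕b6⊕b7 = 0⊕1⊕1⊕0 = 0
Syndrome (s4...s1) = 010 → position 2.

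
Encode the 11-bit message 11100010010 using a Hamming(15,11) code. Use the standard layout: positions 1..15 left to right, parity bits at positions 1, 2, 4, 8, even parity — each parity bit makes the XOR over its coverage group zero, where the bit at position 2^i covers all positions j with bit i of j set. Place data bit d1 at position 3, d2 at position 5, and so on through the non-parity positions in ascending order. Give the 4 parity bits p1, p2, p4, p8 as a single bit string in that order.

Place data bits at non-power-of-two positions: b3=1, b5=1, b6=1, b7=0, b9=0, b10=0, b11=1, b12=0, b13=0, b14=1, b15=0.
p1 = XOR of data positions {3,5,7,9,11,13,15} = 1⊕1⊕0⊕0⊕1⊕0⊕0 = 1
p2 = XOR of data positions {3,6,7,10,11,14,15} = 1⊕1⊕0⊕0⊕1⊕1⊕0 = 0
p4 = XOR of data positions {5,6,7,12,13,14,15} = 1⊕1⊕0⊕0⊕0⊕1⊕0 = 1
p8 = XOR of data positions {9,10,11,12,13,14,15} = 0⊕0⊕1⊕0⊕0⊕1⊕0 = 0
Parity bits p1,p2,p4,p8 = 1010

1010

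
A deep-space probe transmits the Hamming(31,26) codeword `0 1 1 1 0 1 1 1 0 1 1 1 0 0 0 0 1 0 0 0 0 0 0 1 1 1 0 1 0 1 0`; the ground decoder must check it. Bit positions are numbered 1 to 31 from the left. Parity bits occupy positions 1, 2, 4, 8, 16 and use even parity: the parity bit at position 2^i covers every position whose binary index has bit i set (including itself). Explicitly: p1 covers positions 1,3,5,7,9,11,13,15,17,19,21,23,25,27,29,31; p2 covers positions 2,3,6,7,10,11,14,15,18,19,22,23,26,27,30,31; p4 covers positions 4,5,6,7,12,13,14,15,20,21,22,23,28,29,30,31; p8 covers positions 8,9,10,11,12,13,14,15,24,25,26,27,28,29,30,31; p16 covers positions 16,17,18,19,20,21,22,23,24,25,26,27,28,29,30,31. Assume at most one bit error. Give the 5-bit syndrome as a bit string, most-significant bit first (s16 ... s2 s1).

s1: b1⊕b3⊕b5⊕b7⊕b9⊕b11⊕b13⊕b15⊕b17⊕b19⊕b21⊕b23⊕b25⊕b27⊕b29⊕b31 = 0⊕1⊕0⊕1⊕0⊕1⊕0⊕0⊕1⊕0⊕0⊕0⊕1⊕0⊕0⊕0 = 1
s2: b2⊕b3⊕b6⊕b7⊕b10⊕b11⊕b14⊕b15⊕b18⊕b19⊕b22⊕b23⊕b26⊕b27⊕b30⊕b31 = 1⊕1⊕1⊕1⊕1⊕1⊕0⊕0⊕0⊕0⊕0⊕0⊕1⊕0⊕1⊕0 = 0
s4: b4⊕b5⊕b6⊕b7⊕b12⊕b13⊕b14⊕b15⊕b20⊕b21⊕b22⊕b23⊕b28⊕b29⊕b30⊕b31 = 1⊕0⊕1⊕1⊕1⊕0⊕0⊕0⊕0⊕0⊕0⊕0⊕1⊕0⊕1⊕0 = 0
s8: b8⊕b9⊕b10⊕b11⊕b12⊕b13⊕b14⊕b15⊕b24⊕b25⊕b26⊕b27⊕b28⊕b29⊕b30⊕b31 = 1⊕0⊕1⊕1⊕1⊕0⊕0⊕0⊕1⊕1⊕1⊕0⊕1⊕0⊕1⊕0 = 1
s16: b16⊕b17⊕b18⊕b19⊕b20⊕b21⊕b22⊕b23⊕b24⊕b25⊕b26⊕b27⊕b28⊕b29⊕b30⊕b31 = 0⊕1⊕0⊕0⊕0⊕0⊕0⊕0⊕1⊕1⊕1⊕0⊕1⊕0⊕1⊕0 = 0
Syndrome (s16...s1) = 01001 → position 9.

01001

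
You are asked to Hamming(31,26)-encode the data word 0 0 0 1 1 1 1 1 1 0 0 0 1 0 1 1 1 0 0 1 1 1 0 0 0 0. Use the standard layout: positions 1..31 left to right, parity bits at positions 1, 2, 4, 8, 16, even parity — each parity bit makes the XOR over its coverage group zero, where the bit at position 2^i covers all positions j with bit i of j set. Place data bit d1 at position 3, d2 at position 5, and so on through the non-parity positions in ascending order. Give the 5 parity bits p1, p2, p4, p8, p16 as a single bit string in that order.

Place data bits at non-power-of-two positions: b3=0, b5=0, b6=0, b7=1, b9=1, b10=1, b11=1, b12=1, b13=1, b14=0, b15=0, b17=0, b18=1, b19=0, b20=1, b21=1, b22=1, b23=0, b24=0, b25=1, b26=1, b27=1, b28=0, b29=0, b30=0, b31=0.
p1 = XOR of data positions {3,5,7,9,11,13,15,17,19,21,23,25,27,29,31} = 0⊕0⊕1⊕1⊕1⊕1⊕0⊕0⊕0⊕1⊕0⊕1⊕1⊕0⊕0 = 1
p2 = XOR of data positions {3,6,7,10,11,14,15,18,19,22,23,26,27,30,31} = 0⊕0⊕1⊕1⊕1⊕0⊕0⊕1⊕0⊕1⊕0⊕1⊕1⊕0⊕0 = 1
p4 = XOR of data positions {5,6,7,12,13,14,15,20,21,22,23,28,29,30,31} = 0⊕0⊕1⊕1⊕1⊕0⊕0⊕1⊕1⊕1⊕0⊕0⊕0⊕0⊕0 = 0
p8 = XOR of data positions {9,10,11,12,13,14,15,24,25,26,27,28,29,30,31} = 1⊕1⊕1⊕1⊕1⊕0⊕0⊕0⊕1⊕1⊕1⊕0⊕0⊕0⊕0 = 0
p16 = XOR of data positions {17,18,19,20,21,22,23,24,25,26,27,28,29,30,31} = 0⊕1⊕0⊕1⊕1⊕1⊕0⊕0⊕1⊕1⊕1⊕0⊕0⊕0⊕0 = 1
Parity bits p1,p2,p4,p8,p16 = 11001

11001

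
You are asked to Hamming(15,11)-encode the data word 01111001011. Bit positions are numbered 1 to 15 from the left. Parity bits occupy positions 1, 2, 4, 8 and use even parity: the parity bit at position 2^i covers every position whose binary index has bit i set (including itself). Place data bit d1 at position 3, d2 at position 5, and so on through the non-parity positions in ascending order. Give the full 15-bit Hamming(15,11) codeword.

000011101001011

Place data bits at non-power-of-two positions: b3=0, b5=1, b6=1, b7=1, b9=1, b10=0, b11=0, b12=1, b13=0, b14=1, b15=1.
p1 = XOR of data positions {3,5,7,9,11,13,15} = 0⊕1⊕1⊕1⊕0⊕0⊕1 = 0
p2 = XOR of data positions {3,6,7,10,11,14,15} = 0⊕1⊕1⊕0⊕0⊕1⊕1 = 0
p4 = XOR of data positions {5,6,7,12,13,14,15} = 1⊕1⊕1⊕1⊕0⊕1⊕1 = 0
p8 = XOR of data positions {9,10,11,12,13,14,15} = 1⊕0⊕0⊕1⊕0⊕1⊕1 = 0
Codeword b1..b15 = 000011101001011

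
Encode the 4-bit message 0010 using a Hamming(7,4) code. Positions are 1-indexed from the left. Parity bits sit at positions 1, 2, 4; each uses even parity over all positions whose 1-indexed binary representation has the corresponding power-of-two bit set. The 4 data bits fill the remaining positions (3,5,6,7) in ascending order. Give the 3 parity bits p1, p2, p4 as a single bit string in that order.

011

Place data bits at non-power-of-two positions: b3=0, b5=0, b6=1, b7=0.
p1 = XOR of data positions {3,5,7} = 0⊕0⊕0 = 0
p2 = XOR of data positions {3,6,7} = 0⊕1⊕0 = 1
p4 = XOR of data positions {5,6,7} = 0⊕1⊕0 = 1
Parity bits p1,p2,p4 = 011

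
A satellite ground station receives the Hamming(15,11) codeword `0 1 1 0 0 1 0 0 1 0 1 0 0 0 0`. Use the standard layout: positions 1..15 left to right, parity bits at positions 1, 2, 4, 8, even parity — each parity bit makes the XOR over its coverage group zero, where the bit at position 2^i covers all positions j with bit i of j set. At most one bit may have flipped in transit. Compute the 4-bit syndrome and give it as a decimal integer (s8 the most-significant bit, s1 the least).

5

s1: b1⊕b3⊕b5⊕b7⊕b9⊕b11⊕b13⊕b15 = 0⊕1⊕0⊕0⊕1⊕1⊕0⊕0 = 1
s2: b2⊕b3⊕b6⊕b7⊕b10⊕b11⊕b14⊕b15 = 1⊕1⊕1⊕0⊕0⊕1⊕0⊕0 = 0
s4: b4⊕b5⊕b6⊕b7⊕b12⊕b13⊕b14⊕b15 = 0⊕0⊕1⊕0⊕0⊕0⊕0⊕0 = 1
s8: b8⊕b9⊕b10⊕b11⊕b12⊕b13⊕b14⊕b15 = 0⊕1⊕0⊕1⊕0⊕0⊕0⊕0 = 0
Syndrome (s8...s1) = 0101 → position 5.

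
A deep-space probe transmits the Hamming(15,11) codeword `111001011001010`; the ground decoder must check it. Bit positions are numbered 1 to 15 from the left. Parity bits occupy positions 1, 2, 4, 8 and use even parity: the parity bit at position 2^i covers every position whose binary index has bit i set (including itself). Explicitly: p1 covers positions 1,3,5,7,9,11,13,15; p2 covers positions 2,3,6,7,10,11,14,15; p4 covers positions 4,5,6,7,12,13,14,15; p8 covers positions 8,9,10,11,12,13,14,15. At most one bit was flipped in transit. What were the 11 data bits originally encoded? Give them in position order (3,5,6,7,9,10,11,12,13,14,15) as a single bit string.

s1: b1⊕b3⊕b5⊕b7⊕b9⊕b11⊕b13⊕b15 = 1⊕1⊕0⊕0⊕1⊕0⊕0⊕0 = 1
s2: b2⊕b3⊕b6⊕b7⊕b10⊕b11⊕b14⊕b15 = 1⊕1⊕1⊕0⊕0⊕0⊕1⊕0 = 0
s4: b4⊕b5⊕b6⊕b7⊕b12⊕b13⊕b14⊕b15 = 0⊕0⊕1⊕0⊕1⊕0⊕1⊕0 = 1
s8: b8⊕b9⊕b10⊕b11⊕b12⊕b13⊕b14⊕b15 = 1⊕1⊕0⊕0⊕1⊕0⊕1⊕0 = 0
Syndrome (s8...s1) = 0101 → position 5.
Flip bit 5: corrected codeword = 111011011001010
Data bits at positions 3,5,6,7,9,10,11,12,13,14,15: 11101001010

11101001010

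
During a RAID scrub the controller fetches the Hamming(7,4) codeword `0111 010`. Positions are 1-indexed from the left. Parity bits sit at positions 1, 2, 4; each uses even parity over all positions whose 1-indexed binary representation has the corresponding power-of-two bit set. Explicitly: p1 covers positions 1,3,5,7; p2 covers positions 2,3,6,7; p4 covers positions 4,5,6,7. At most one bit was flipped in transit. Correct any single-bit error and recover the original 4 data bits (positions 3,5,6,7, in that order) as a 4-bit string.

0010

s1: b1⊕b3⊕b5⊕b7 = 0⊕1⊕0⊕0 = 1
s2: b2⊕b3⊕b6⊕b7 = 1⊕1⊕1⊕0 = 1
s4: b4⊕b5⊕b6⊕b7 = 1⊕0⊕1⊕0 = 0
Syndrome (s4...s1) = 011 → position 3.
Flip bit 3: corrected codeword = 0101010
Data bits at positions 3,5,6,7: 0010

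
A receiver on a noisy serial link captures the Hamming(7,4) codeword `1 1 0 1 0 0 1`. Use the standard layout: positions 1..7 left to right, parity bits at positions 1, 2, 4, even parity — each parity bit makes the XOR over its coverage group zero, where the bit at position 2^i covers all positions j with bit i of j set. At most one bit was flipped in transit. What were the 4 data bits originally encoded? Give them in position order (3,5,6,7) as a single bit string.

0001

s1: b1⊕b3⊕b5⊕b7 = 1⊕0⊕0⊕1 = 0
s2: b2⊕b3⊕b6⊕b7 = 1⊕0⊕0⊕1 = 0
s4: b4⊕b5⊕b6⊕b7 = 1⊕0⊕0⊕1 = 0
Syndrome (s4...s1) = 000 → position 0 (no error).
No correction needed.
Data bits at positions 3,5,6,7: 0001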